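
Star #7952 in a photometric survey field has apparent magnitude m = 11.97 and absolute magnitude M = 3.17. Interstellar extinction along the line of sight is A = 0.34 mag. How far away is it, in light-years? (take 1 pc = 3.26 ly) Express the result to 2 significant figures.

m − M = 5 log₁₀(d/10 pc) + A  ⇒  11.97 − (3.17) − 0.34 = 5 log₁₀(d/10)
8.460 = 5 log₁₀(d/10)
log₁₀ d = (m − M − A)/5 + 1 = 2.6920
d = 10^2.6920 = 492.0 pc
= 1604 ly

d ≈ 1600 ly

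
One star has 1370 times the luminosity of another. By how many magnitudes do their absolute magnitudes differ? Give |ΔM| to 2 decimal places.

Pogson: ΔM = −2.5 log₁₀(ratio) = −2.5 log₁₀(1370) = −2.5 × 3.1367 = -7.842

|ΔM| ≈ 7.84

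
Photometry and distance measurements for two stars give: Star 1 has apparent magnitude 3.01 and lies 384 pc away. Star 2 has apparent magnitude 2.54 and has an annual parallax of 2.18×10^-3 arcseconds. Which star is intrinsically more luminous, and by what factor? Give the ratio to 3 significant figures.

Star 2 is more luminous, by a factor of 2.20.

Star 1: M = m − 5 log₁₀ d + 5 = 3.01 − 5·2.5843 + 5 = -4.912
Star 2: d = 1/p = 1/2.18×10^-3″ = 458.7 pc
Star 2: M = m − 5 log₁₀ d + 5 = 2.54 − 5·2.6615 + 5 = -5.768
ΔM = M_1 − M_2 = -4.912 − (-5.768) = 0.856; smaller M is more luminous → Star 2.
L ratio = 10^(0.4 |ΔM|) = 10^0.342 = 2.200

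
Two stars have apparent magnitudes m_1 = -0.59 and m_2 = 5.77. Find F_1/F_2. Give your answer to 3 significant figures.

Magnitude difference = -6.36
Flux ratio = 10^(−0.4 Δm) = 10^(−0.4 × -6.36) = 10^2.544 = 349.9

F_1/F_2 ≈ 350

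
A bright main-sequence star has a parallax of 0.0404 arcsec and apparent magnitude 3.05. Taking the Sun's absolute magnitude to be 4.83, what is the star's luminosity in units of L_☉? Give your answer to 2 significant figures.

d = 1/p = 1/0.0404″ = 24.75 pc
M = m − 5 log₁₀ d + 5 = 3.05 − 5·1.3936 + 5 = 1.082
M − M_☉ = 1.082 − 4.83 = -3.748
L/L_☉ = 10^(−0.4 × -3.748) = 31.57

L/L_☉ ≈ 32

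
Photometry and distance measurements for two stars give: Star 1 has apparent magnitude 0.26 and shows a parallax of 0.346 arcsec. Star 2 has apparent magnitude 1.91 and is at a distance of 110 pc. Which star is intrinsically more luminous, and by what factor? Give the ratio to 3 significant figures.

Star 2 is more luminous, by a factor of 317.

Star 1: d = 1/p = 1/0.346″ = 2.890 pc
Star 1: M = m − 5 log₁₀ d + 5 = 0.26 − 5·0.4609 + 5 = 2.955
Star 2: M = m − 5 log₁₀ d + 5 = 1.91 − 5·2.0414 + 5 = -3.297
ΔM = M_1 − M_2 = 2.955 − (-3.297) = 6.252; smaller M is more luminous → Star 2.
L ratio = 10^(0.4 |ΔM|) = 10^2.501 = 316.9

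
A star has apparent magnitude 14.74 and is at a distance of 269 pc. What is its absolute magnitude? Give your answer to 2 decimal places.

M ≈ 7.59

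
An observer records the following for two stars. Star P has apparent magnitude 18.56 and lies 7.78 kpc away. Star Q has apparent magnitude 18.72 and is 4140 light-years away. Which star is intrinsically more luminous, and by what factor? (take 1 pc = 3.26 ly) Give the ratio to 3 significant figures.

Star P is more luminous, by a factor of 43.5.

Star P: d = 7.78 kpc = 7780 pc
Star P: M = m − 5 log₁₀ d + 5 = 18.56 − 5·3.8910 + 5 = 4.105
Star Q: d = 4140 ly / 3.26 = 1270 pc
Star Q: M = m − 5 log₁₀ d + 5 = 18.72 − 5·3.1038 + 5 = 8.201
ΔM = M_P − M_Q = 4.105 − (8.201) = -4.096; smaller M is more luminous → Star P.
L ratio = 10^(0.4 |ΔM|) = 10^1.638 = 43.49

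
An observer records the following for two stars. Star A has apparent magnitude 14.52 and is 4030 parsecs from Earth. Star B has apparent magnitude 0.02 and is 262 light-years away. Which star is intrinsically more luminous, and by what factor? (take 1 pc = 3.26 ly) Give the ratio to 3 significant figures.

Star A: M = m − 5 log₁₀ d + 5 = 14.52 − 5·3.6053 + 5 = 1.493
Star B: d = 262 ly / 3.26 = 80.37 pc
Star B: M = m − 5 log₁₀ d + 5 = 0.02 − 5·1.9051 + 5 = -4.505
ΔM = M_A − M_B = 1.493 − (-4.505) = 5.999; smaller M is more luminous → Star B.
L ratio = 10^(0.4 |ΔM|) = 10^2.400 = 250.9

Star B is more luminous, by a factor of 251.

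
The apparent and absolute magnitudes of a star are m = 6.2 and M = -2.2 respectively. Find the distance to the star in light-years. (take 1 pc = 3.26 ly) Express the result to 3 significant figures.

μ = m − M = 8.400
m − M = 5 log₁₀ d − 5
log₁₀ d = (m − M)/5 + 1 = 2.6800
d = 10^2.6800 = 478.6 pc
= 1560 ly

d ≈ 1560 ly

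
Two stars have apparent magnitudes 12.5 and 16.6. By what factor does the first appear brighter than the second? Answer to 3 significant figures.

43.7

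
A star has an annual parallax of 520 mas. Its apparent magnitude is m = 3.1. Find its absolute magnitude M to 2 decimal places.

M ≈ 6.68

p = 520 mas = 0.520″ → d = 1/p = 1.923 pc
5 log₁₀(d/10 pc) = 5 log₁₀(1.923) − 5 = -3.580
M = m − 5 log₁₀(d/10) = 3.1 + 3.580 = 6.680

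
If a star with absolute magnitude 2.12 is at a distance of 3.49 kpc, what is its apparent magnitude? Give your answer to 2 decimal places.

d = 3.49 kpc = 3490 pc
m = M + 5 log₁₀ d − 5 = 2.12 + 5·3.5428 − 5 = 14.834

m ≈ 14.83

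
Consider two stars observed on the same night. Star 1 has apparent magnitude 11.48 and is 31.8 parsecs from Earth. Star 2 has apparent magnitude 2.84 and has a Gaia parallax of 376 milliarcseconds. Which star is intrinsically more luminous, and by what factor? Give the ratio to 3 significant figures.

Star 2 is more luminous, by a factor of 20.0.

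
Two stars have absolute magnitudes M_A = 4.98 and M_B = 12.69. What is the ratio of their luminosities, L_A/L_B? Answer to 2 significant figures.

ΔM = M_A − M_B = -7.71
L_A/L_B = 10^(−0.4 ΔM) = 10^3.084 = 1213

L_A/L_B ≈ 1200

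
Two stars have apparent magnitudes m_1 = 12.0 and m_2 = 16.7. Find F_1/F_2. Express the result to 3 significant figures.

Δm = 12.0 − (16.7) = -4.7
Flux ratio = 10^(−0.4 Δm) = 10^(−0.4 × -4.7) = 10^1.880 = 75.86

F_1/F_2 ≈ 75.9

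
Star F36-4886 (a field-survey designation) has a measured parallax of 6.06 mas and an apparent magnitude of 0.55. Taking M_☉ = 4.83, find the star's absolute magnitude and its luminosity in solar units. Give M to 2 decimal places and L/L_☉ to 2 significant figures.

M ≈ -5.54; L/L_☉ ≈ 14000

d = 1/p = 1000/6.06 mas = 165.0 pc
M = m − 5 log₁₀ d + 5 = 0.55 − 5·2.2175 + 5 = -5.538
M − M_☉ = -5.538 − 4.83 = -10.368
L/L_☉ = 10^(−0.4 × -10.368) = 14030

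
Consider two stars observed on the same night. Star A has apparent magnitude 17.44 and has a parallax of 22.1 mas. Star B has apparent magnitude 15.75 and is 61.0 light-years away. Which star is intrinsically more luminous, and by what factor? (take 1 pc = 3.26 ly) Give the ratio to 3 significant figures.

Star A: p = 22.1 mas = 0.0221″ → d = 1/p = 45.25 pc
Star A: M = m − 5 log₁₀ d + 5 = 17.44 − 5·1.6556 + 5 = 14.162
Star B: d = 61.0 ly / 3.26 = 18.71 pc
Star B: M = m − 5 log₁₀ d + 5 = 15.75 − 5·1.2721 + 5 = 14.389
ΔM = M_A − M_B = 14.162 − (14.389) = -0.227; smaller M is more luminous → Star A.
L ratio = 10^(0.4 |ΔM|) = 10^0.091 = 1.233

Star A is more luminous, by a factor of 1.23.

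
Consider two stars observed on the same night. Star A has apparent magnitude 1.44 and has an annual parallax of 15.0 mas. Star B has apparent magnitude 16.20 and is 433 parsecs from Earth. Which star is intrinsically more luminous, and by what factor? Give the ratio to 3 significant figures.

Star A is more luminous, by a factor of 19000.

Star A: p = 15.0 mas = 0.0150″ → d = 1/p = 66.67 pc
Star A: M = m − 5 log₁₀ d + 5 = 1.44 − 5·1.8239 + 5 = -2.680
Star B: M = m − 5 log₁₀ d + 5 = 16.20 − 5·2.6365 + 5 = 8.018
ΔM = M_A − M_B = -2.680 − (8.018) = -10.697; smaller M is more luminous → Star A.
L ratio = 10^(0.4 |ΔM|) = 10^4.279 = 19000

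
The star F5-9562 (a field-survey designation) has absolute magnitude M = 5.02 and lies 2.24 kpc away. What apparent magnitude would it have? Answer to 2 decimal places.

m ≈ 16.77

d = 2.24 kpc = 2240 pc
m = M + 5 log₁₀ d − 5 = 5.02 + 5·3.3502 − 5 = 16.771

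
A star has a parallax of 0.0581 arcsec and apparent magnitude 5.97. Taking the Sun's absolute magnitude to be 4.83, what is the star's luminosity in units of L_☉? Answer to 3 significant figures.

L/L_☉ ≈ 1.04

d = 1/p = 1/0.0581″ = 17.21 pc
M = m − 5 log₁₀ d + 5 = 5.97 − 5·1.2358 + 5 = 4.791
M − M_☉ = 4.791 − 4.83 = -0.039
L/L_☉ = 10^(−0.4 × -0.039) = 1.037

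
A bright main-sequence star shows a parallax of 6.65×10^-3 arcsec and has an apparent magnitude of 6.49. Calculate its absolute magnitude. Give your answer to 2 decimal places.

d = 1/p = 1/6.65×10^-3″ = 150.4 pc
5 log₁₀(d/10 pc) = 5 log₁₀(150.4) − 5 = 5.886
M = m − 5 log₁₀(d/10) = 6.49 − 5.886 = 0.604

M ≈ 0.60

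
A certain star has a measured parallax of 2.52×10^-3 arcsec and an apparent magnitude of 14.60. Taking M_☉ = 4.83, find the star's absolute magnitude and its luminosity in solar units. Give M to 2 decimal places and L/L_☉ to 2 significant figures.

d = 1/p = 1/2.52×10^-3″ = 396.8 pc
M = m − 5 log₁₀ d + 5 = 14.60 − 5·2.5986 + 5 = 6.607
M − M_☉ = 6.607 − 4.83 = 1.777
L/L_☉ = 10^(−0.4 × 1.777) = 0.1946

M ≈ 6.61; L/L_☉ ≈ 0.19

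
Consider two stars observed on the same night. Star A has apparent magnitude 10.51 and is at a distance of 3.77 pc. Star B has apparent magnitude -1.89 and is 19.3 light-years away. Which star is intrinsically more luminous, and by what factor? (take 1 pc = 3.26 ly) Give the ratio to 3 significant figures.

Star B is more luminous, by a factor of 225000.

Star A: M = m − 5 log₁₀ d + 5 = 10.51 − 5·0.5763 + 5 = 12.628
Star B: d = 19.3 ly / 3.26 = 5.920 pc
Star B: M = m − 5 log₁₀ d + 5 = -1.89 − 5·0.7723 + 5 = -0.752
ΔM = M_A − M_B = 12.628 − (-0.752) = 13.380; smaller M is more luminous → Star B.
L ratio = 10^(0.4 |ΔM|) = 10^5.352 = 224900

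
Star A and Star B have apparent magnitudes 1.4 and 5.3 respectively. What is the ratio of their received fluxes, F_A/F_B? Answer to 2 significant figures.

Magnitude difference = -3.9
Flux ratio = 10^(−0.4 Δm) = 10^(−0.4 × -3.9) = 10^1.560 = 36.31

F_A/F_B ≈ 36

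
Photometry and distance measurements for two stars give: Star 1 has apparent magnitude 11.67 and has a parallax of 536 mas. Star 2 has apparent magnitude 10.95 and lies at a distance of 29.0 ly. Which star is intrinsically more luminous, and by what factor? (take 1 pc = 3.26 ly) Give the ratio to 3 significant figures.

Star 2 is more luminous, by a factor of 44.1.

Star 1: p = 536 mas = 0.536″ → d = 1/p = 1.866 pc
Star 1: M = m − 5 log₁₀ d + 5 = 11.67 − 5·0.2708 + 5 = 15.316
Star 2: d = 29.0 ly / 3.26 = 8.896 pc
Star 2: M = m − 5 log₁₀ d + 5 = 10.95 − 5·0.9492 + 5 = 11.204
ΔM = M_1 − M_2 = 15.316 − (11.204) = 4.112; smaller M is more luminous → Star 2.
L ratio = 10^(0.4 |ΔM|) = 10^1.645 = 44.13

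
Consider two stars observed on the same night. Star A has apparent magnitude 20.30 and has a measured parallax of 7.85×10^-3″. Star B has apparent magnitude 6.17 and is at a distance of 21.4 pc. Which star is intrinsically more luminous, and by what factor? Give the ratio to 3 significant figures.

Star A: d = 1/p = 1/7.85×10^-3″ = 127.4 pc
Star A: M = m − 5 log₁₀ d + 5 = 20.30 − 5·2.1051 + 5 = 14.774
Star B: M = m − 5 log₁₀ d + 5 = 6.17 − 5·1.3304 + 5 = 4.518
ΔM = M_A − M_B = 14.774 − (4.518) = 10.256; smaller M is more luminous → Star B.
L ratio = 10^(0.4 |ΔM|) = 10^4.103 = 12660

Star B is more luminous, by a factor of 12700.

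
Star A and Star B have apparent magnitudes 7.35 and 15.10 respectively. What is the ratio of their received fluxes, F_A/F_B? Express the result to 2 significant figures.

F_A/F_B ≈ 1300

Magnitude difference = -7.75
Flux ratio = 10^(−0.4 Δm) = 10^(−0.4 × -7.75) = 10^3.100 = 1259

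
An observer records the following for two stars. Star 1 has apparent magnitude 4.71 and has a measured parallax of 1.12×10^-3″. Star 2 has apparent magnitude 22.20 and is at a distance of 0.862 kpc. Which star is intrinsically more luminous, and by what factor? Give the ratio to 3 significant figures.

Star 1 is more luminous, by a factor of 1.06×10^7.

Star 1: d = 1/p = 1/1.12×10^-3″ = 892.9 pc
Star 1: M = m − 5 log₁₀ d + 5 = 4.71 − 5·2.9508 + 5 = -5.044
Star 2: d = 0.862 kpc = 862.0 pc
Star 2: M = m − 5 log₁₀ d + 5 = 22.20 − 5·2.9355 + 5 = 12.522
ΔM = M_1 − M_2 = -5.044 − (12.522) = -17.566; smaller M is more luminous → Star 1.
L ratio = 10^(0.4 |ΔM|) = 10^7.027 = 1.063×10^7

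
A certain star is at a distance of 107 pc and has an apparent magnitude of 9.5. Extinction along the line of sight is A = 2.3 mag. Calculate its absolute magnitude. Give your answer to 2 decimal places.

M ≈ 2.05

5 log₁₀(d/10 pc) = 5 log₁₀(107.0) − 5 = 5.147
M = m − 5 log₁₀(d/10) − A = 9.5 − 5.147 − 2.3 = 2.053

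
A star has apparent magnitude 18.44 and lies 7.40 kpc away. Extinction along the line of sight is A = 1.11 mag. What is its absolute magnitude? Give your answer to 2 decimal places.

d = 7.40 kpc = 7400 pc
5 log₁₀(d/10 pc) = 5 log₁₀(7400) − 5 = 14.346
M = m − 5 log₁₀(d/10) − A = 18.44 − 14.346 − 1.11 = 2.984

M ≈ 2.98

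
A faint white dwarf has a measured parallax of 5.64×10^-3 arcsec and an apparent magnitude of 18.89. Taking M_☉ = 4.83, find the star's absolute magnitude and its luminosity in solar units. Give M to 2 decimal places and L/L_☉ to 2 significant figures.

M ≈ 12.65; L/L_☉ ≈ 7.5×10^-4

d = 1/p = 1/5.64×10^-3″ = 177.3 pc
M = m − 5 log₁₀ d + 5 = 18.89 − 5·2.2487 + 5 = 12.646
M − M_☉ = 12.646 − 4.83 = 7.816
L/L_☉ = 10^(−0.4 × 7.816) = 7.472×10^-4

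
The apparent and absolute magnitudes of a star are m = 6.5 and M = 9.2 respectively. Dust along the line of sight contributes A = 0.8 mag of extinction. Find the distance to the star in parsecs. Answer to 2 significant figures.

m − M = 5 log₁₀(d/10 pc) + A  ⇒  6.5 − (9.2) − 0.8 = 5 log₁₀(d/10)
-3.500 = 5 log₁₀(d/10)
log₁₀ d = (m − M − A)/5 + 1 = 0.3000
d = 10^0.3000 = 1.995 pc

d ≈ 2.0 pc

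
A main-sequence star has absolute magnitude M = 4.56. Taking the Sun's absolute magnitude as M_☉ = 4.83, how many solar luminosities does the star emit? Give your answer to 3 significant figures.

L/L_☉ ≈ 1.28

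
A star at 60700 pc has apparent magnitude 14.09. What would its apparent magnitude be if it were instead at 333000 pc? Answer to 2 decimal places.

m ≈ 17.79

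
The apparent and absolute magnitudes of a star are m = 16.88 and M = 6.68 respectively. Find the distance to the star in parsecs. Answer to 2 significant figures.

Distance modulus: m − M = 16.88 − (6.68) = 10.200
m − M = 5 log₁₀ d − 5
log₁₀ d = (m − M)/5 + 1 = 3.0400
d = 10^3.0400 = 1096 pc

d ≈ 1100 pc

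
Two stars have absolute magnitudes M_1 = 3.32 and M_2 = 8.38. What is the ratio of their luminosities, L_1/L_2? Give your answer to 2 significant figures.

ΔM = M_1 − M_2 = -5.06
L_1/L_2 = 10^(−0.4 ΔM) = 10^2.024 = 105.7

L_1/L_2 ≈ 110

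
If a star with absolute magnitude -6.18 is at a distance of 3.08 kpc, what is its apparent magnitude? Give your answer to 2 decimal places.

m ≈ 6.26

d = 3.08 kpc = 3080 pc
m = M + 5 log₁₀ d − 5 = -6.18 + 5·3.4886 − 5 = 6.263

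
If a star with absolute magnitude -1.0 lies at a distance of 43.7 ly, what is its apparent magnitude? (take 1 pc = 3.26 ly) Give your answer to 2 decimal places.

m ≈ -0.36

d = 43.7 ly / 3.26 = 13.40 pc
m = M + 5 log₁₀ d − 5 = -1.0 + 5·1.1273 − 5 = -0.364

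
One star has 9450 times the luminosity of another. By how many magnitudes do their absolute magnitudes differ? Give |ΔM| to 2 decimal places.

|ΔM| ≈ 9.94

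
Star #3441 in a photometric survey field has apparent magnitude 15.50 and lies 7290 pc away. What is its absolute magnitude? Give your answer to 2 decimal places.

M ≈ 1.19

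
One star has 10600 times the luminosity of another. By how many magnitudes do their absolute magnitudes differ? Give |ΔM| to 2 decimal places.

Pogson: ΔM = −2.5 log₁₀(ratio) = −2.5 log₁₀(10600) = −2.5 × 4.0253 = -10.063

|ΔM| ≈ 10.06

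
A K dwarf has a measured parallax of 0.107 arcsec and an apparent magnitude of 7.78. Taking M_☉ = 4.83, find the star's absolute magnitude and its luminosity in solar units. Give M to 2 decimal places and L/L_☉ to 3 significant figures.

d = 1/p = 1/0.107″ = 9.346 pc
M = m − 5 log₁₀ d + 5 = 7.78 − 5·0.9706 + 5 = 7.927
M − M_☉ = 7.927 − 4.83 = 3.097
L/L_☉ = 10^(−0.4 × 3.097) = 0.05771

M ≈ 7.93; L/L_☉ ≈ 0.0577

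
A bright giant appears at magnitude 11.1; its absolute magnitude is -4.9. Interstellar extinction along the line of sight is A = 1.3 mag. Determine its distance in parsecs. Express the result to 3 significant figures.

d ≈ 8710 pc

m − M = 5 log₁₀(d/10 pc) + A  ⇒  11.1 − (-4.9) − 1.3 = 5 log₁₀(d/10)
14.700 = 5 log₁₀(d/10)
log₁₀ d = (m − M − A)/5 + 1 = 3.9400
d = 10^3.9400 = 8710 pc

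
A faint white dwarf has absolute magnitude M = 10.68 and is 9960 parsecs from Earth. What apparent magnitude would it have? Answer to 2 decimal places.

m ≈ 25.67

m = M + 5 log₁₀ d − 5 = 10.68 + 5·3.9983 − 5 = 25.671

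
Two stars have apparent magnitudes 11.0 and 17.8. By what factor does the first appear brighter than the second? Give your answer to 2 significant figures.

520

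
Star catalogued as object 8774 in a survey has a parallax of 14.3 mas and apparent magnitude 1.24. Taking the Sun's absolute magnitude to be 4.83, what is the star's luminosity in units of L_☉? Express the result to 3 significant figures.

L/L_☉ ≈ 1330

d = 1/p = 1000/14.3 mas = 69.93 pc
M = m − 5 log₁₀ d + 5 = 1.24 − 5·1.8447 + 5 = -2.983
M − M_☉ = -2.983 − 4.83 = -7.813
L/L_☉ = 10^(−0.4 × -7.813) = 1335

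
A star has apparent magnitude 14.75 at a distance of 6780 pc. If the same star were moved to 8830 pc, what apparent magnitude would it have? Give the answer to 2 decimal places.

m ≈ 15.32

Flux ∝ 1/d², so Δm = 5 log₁₀(d₂/d₁) = 5 log₁₀(8830/6780) = 0.574
m₂ = m₁ + Δm = 14.75 + (0.574) = 15.324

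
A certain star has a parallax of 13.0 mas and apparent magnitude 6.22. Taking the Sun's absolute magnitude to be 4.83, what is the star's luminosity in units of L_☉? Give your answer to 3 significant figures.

L/L_☉ ≈ 16.4

d = 1/p = 1000/13.0 mas = 76.92 pc
M = m − 5 log₁₀ d + 5 = 6.22 − 5·1.8861 + 5 = 1.790
M − M_☉ = 1.790 − 4.83 = -3.040
L/L_☉ = 10^(−0.4 × -3.040) = 16.45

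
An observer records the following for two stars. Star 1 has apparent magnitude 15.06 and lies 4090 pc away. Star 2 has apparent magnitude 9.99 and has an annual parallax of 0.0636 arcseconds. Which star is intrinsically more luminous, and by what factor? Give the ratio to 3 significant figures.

Star 1: M = m − 5 log₁₀ d + 5 = 15.06 − 5·3.6117 + 5 = 2.001
Star 2: d = 1/p = 1/0.0636″ = 15.72 pc
Star 2: M = m − 5 log₁₀ d + 5 = 9.99 − 5·1.1965 + 5 = 9.007
ΔM = M_1 − M_2 = 2.001 − (9.007) = -7.006; smaller M is more luminous → Star 1.
L ratio = 10^(0.4 |ΔM|) = 10^2.802 = 634.4

Star 1 is more luminous, by a factor of 634.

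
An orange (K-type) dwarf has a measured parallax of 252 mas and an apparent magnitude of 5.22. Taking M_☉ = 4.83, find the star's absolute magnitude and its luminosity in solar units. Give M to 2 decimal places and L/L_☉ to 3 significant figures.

d = 1/p = 1000/252 mas = 3.968 pc
M = m − 5 log₁₀ d + 5 = 5.22 − 5·0.5986 + 5 = 7.227
M − M_☉ = 7.227 − 4.83 = 2.397
L/L_☉ = 10^(−0.4 × 2.397) = 0.1100

M ≈ 7.23; L/L_☉ ≈ 0.110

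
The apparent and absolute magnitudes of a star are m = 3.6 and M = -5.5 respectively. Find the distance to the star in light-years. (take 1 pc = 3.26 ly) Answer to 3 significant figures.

d ≈ 2150 ly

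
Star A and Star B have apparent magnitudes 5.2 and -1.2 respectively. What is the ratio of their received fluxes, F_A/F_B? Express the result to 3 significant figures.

Magnitude difference = 6.4
Flux ratio = 10^(−0.4 Δm) = 10^(−0.4 × 6.4) = 10^-2.560 = 2.754×10^-3

F_A/F_B ≈ 2.75×10^-3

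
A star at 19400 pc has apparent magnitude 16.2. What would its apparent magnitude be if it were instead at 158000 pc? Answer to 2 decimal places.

Flux ∝ 1/d², so Δm = 5 log₁₀(d₂/d₁) = 5 log₁₀(158000/19400) = 4.554
m₂ = m₁ + Δm = 16.2 + (4.554) = 20.754

m ≈ 20.75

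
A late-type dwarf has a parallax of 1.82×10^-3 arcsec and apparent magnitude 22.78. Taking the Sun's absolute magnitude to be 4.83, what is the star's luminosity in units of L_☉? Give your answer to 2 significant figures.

L/L_☉ ≈ 2.0×10^-4

d = 1/p = 1/1.82×10^-3″ = 549.5 pc
M = m − 5 log₁₀ d + 5 = 22.78 − 5·2.7399 + 5 = 14.080
M − M_☉ = 14.080 − 4.83 = 9.250
L/L_☉ = 10^(−0.4 × 9.250) = 1.995×10^-4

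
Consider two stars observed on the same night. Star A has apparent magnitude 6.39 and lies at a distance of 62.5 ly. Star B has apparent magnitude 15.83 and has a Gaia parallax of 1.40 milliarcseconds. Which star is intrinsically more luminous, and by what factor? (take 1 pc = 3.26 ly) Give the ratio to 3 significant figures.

Star A: d = 62.5 ly / 3.26 = 19.17 pc
Star A: M = m − 5 log₁₀ d + 5 = 6.39 − 5·1.2827 + 5 = 4.977
Star B: p = 1.40 mas = 1.40×10^-3″ → d = 1/p = 714.3 pc
Star B: M = m − 5 log₁₀ d + 5 = 15.83 − 5·2.8539 + 5 = 6.561
ΔM = M_A − M_B = 4.977 − (6.561) = -1.584; smaller M is more luminous → Star A.
L ratio = 10^(0.4 |ΔM|) = 10^0.634 = 4.301

Star A is more luminous, by a factor of 4.30.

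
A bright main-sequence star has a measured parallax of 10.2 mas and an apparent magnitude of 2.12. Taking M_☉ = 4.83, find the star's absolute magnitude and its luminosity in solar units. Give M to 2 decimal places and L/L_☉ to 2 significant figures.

M ≈ -2.84; L/L_☉ ≈ 1200

d = 1/p = 1000/10.2 mas = 98.04 pc
M = m − 5 log₁₀ d + 5 = 2.12 − 5·1.9914 + 5 = -2.837
M − M_☉ = -2.837 − 4.83 = -7.667
L/L_☉ = 10^(−0.4 × -7.667) = 1166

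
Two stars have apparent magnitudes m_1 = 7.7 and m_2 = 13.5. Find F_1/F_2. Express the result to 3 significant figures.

Magnitude difference = -5.8
Flux ratio = 10^(−0.4 Δm) = 10^(−0.4 × -5.8) = 10^2.320 = 208.9

F_1/F_2 ≈ 209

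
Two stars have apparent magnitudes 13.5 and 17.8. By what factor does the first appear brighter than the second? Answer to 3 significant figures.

52.5

Magnitude difference = -4.3
Flux ratio = 10^(−0.4 Δm) = 10^(−0.4 × -4.3) = 10^1.720 = 52.48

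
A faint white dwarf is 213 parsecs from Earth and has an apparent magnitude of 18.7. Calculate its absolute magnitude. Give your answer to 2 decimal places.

5 log₁₀(d/10 pc) = 5 log₁₀(213.0) − 5 = 6.642
M = m − 5 log₁₀(d/10) = 18.7 − 6.642 = 12.058

M ≈ 12.06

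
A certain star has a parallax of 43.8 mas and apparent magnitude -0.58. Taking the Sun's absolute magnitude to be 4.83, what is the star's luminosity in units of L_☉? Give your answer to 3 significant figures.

d = 1/p = 1000/43.8 mas = 22.83 pc
M = m − 5 log₁₀ d + 5 = -0.58 − 5·1.3585 + 5 = -2.373
M − M_☉ = -2.373 − 4.83 = -7.203
L/L_☉ = 10^(−0.4 × -7.203) = 760.4

L/L_☉ ≈ 760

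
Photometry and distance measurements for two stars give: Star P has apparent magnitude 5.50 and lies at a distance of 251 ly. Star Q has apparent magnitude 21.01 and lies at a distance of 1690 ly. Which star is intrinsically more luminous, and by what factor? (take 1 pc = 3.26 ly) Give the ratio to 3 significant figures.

Star P: d = 251 ly / 3.26 = 76.99 pc
Star P: M = m − 5 log₁₀ d + 5 = 5.50 − 5·1.8865 + 5 = 1.068
Star Q: d = 1690 ly / 3.26 = 518.4 pc
Star Q: M = m − 5 log₁₀ d + 5 = 21.01 − 5·2.7147 + 5 = 12.437
ΔM = M_P − M_Q = 1.068 − (12.437) = -11.369; smaller M is more luminous → Star P.
L ratio = 10^(0.4 |ΔM|) = 10^4.548 = 35280

Star P is more luminous, by a factor of 35300.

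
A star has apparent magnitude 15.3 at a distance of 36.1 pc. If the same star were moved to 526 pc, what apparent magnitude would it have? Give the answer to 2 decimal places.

m ≈ 21.12

Flux ∝ 1/d², so Δm = 5 log₁₀(d₂/d₁) = 5 log₁₀(526/36.1) = 5.817
m₂ = m₁ + Δm = 15.3 + (5.817) = 21.117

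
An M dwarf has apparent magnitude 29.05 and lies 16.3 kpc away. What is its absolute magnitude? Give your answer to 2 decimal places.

d = 16.3 kpc = 16300 pc
5 log₁₀(d/10 pc) = 5 log₁₀(16300) − 5 = 16.061
M = m − 5 log₁₀(d/10) = 29.05 − 16.061 = 12.989

M ≈ 12.99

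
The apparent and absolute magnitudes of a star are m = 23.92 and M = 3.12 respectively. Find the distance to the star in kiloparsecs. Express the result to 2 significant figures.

μ = m − M = 20.800
m − M = 5 log₁₀ d − 5
log₁₀ d = (m − M)/5 + 1 = 5.1600
d = 10^5.1600 = 144500 pc
= 144.5 kpc

d ≈ 140 kpc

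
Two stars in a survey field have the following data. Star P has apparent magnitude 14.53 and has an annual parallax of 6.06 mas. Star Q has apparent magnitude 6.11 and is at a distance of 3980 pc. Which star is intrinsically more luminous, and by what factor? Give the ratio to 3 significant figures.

Star P: p = 6.06 mas = 6.06×10^-3″ → d = 1/p = 165.0 pc
Star P: M = m − 5 log₁₀ d + 5 = 14.53 − 5·2.2175 + 5 = 8.442
Star Q: M = m − 5 log₁₀ d + 5 = 6.11 − 5·3.5999 + 5 = -6.889
ΔM = M_P − M_Q = 8.442 − (-6.889) = 15.332; smaller M is more luminous → Star Q.
L ratio = 10^(0.4 |ΔM|) = 10^6.133 = 1.357×10^6

Star Q is more luminous, by a factor of 1.36×10^6.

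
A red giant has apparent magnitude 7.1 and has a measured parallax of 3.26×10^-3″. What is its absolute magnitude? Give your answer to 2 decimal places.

M ≈ -0.33

d = 1/p = 1/3.26×10^-3″ = 306.7 pc
5 log₁₀(d/10 pc) = 5 log₁₀(306.7) − 5 = 7.434
M = m − 5 log₁₀(d/10) = 7.1 − 7.434 = -0.334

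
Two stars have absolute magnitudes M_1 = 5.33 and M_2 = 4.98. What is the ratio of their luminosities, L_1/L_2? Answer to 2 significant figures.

L_1/L_2 ≈ 0.72

ΔM = M_1 − M_2 = 0.35
L_1/L_2 = 10^(−0.4 ΔM) = 10^-0.140 = 0.7244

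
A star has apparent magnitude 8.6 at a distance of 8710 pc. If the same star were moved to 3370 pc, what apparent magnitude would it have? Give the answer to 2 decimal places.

Flux ∝ 1/d², so Δm = 5 log₁₀(d₂/d₁) = 5 log₁₀(3370/8710) = -2.062
m₂ = m₁ + Δm = 8.6 + (-2.062) = 6.538

m ≈ 6.54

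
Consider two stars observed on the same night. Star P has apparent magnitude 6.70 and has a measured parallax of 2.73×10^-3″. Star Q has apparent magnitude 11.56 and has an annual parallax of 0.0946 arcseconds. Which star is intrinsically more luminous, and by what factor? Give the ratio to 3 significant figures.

Star P is more luminous, by a factor of 106000.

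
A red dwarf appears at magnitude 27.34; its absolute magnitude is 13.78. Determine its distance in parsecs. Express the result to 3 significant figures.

Distance modulus: m − M = 27.34 − (13.78) = 13.560
m − M = 5 log₁₀ d − 5
log₁₀ d = (m − M)/5 + 1 = 3.7120
d = 10^3.7120 = 5152 pc

d ≈ 5150 pc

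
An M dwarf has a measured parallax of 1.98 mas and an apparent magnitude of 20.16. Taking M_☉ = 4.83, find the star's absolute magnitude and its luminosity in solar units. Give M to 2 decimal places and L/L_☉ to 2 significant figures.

M ≈ 11.64; L/L_☉ ≈ 1.9×10^-3

d = 1/p = 1000/1.98 mas = 505.1 pc
M = m − 5 log₁₀ d + 5 = 20.16 − 5·2.7033 + 5 = 11.643
M − M_☉ = 11.643 − 4.83 = 6.813
L/L_☉ = 10^(−0.4 × 6.813) = 1.882×10^-3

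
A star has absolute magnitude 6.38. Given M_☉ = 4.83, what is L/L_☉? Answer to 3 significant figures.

L/L_☉ ≈ 0.240

M − M_☉ = 6.38 − 4.83 = 1.550
L/L_☉ = 10^(−0.4 (M − M_☉)) = 10^-0.620 = 0.2399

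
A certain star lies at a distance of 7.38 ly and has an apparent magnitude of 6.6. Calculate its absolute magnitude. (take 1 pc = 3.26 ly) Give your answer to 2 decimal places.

M ≈ 9.83

d = 7.38 ly / 3.26 = 2.264 pc
5 log₁₀(d/10 pc) = 5 log₁₀(2.264) − 5 = -3.226
M = m − 5 log₁₀(d/10) = 6.6 + 3.226 = 9.826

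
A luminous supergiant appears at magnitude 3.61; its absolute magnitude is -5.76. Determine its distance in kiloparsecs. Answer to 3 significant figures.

Distance modulus: m − M = 3.61 − (-5.76) = 9.370
m − M = 5 log₁₀ d − 5
log₁₀ d = (m − M)/5 + 1 = 2.8740
d = 10^2.8740 = 748.2 pc
= 0.7482 kpc

d ≈ 0.748 kpc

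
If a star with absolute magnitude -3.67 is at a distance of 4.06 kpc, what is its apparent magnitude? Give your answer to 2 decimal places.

m ≈ 9.37

d = 4.06 kpc = 4060 pc
m = M + 5 log₁₀ d − 5 = -3.67 + 5·3.6085 − 5 = 9.373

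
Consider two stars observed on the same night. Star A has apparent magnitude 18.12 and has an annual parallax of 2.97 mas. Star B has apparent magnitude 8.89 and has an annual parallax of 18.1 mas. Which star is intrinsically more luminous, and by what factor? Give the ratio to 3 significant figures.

Star B is more luminous, by a factor of 132.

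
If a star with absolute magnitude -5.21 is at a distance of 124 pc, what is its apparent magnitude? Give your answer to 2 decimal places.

m ≈ 0.26

m = M + 5 log₁₀ d − 5 = -5.21 + 5·2.0934 − 5 = 0.257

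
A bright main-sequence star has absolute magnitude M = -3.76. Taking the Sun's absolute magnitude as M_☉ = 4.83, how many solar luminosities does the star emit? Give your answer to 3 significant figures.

L/L_☉ ≈ 2730

M − M_☉ = -3.76 − 4.83 = -8.590
L/L_☉ = 10^(−0.4 (M − M_☉)) = 10^3.436 = 2729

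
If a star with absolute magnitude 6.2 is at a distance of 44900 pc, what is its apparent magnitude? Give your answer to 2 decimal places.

m ≈ 24.46

m = M + 5 log₁₀ d − 5 = 6.2 + 5·4.6522 − 5 = 24.461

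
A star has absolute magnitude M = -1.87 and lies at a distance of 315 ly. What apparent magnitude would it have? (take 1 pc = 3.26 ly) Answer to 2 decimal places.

m ≈ 3.06

d = 315 ly / 3.26 = 96.63 pc
m = M + 5 log₁₀ d − 5 = -1.87 + 5·1.9851 − 5 = 3.055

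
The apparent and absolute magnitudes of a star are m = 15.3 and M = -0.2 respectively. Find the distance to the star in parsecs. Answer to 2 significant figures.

Distance modulus: m − M = 15.3 − (-0.2) = 15.500
m − M = 5 log₁₀ d − 5
log₁₀ d = (m − M)/5 + 1 = 4.1000
d = 10^4.1000 = 12590 pc

d ≈ 13000 pc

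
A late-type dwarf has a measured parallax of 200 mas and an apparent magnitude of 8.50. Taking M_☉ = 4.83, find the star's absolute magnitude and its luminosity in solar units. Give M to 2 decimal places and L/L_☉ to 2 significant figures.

M ≈ 10.01; L/L_☉ ≈ 8.5×10^-3

d = 1/p = 1000/200 mas = 5.000 pc
M = m − 5 log₁₀ d + 5 = 8.50 − 5·0.6990 + 5 = 10.005
M − M_☉ = 10.005 − 4.83 = 5.175
L/L_☉ = 10^(−0.4 × 5.175) = 8.510×10^-3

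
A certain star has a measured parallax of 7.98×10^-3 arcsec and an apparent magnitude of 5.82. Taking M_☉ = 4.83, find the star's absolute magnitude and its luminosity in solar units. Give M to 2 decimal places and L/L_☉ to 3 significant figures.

d = 1/p = 1/7.98×10^-3″ = 125.3 pc
M = m − 5 log₁₀ d + 5 = 5.82 − 5·2.0980 + 5 = 0.330
M − M_☉ = 0.330 − 4.83 = -4.500
L/L_☉ = 10^(−0.4 × -4.500) = 63.09

M ≈ 0.33; L/L_☉ ≈ 63.1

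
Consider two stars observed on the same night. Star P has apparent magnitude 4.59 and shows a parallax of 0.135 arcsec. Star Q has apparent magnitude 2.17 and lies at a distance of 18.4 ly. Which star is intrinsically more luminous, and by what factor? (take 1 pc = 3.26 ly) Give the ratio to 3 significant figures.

Star Q is more luminous, by a factor of 5.39.

Star P: d = 1/p = 1/0.135″ = 7.407 pc
Star P: M = m − 5 log₁₀ d + 5 = 4.59 − 5·0.8697 + 5 = 5.242
Star Q: d = 18.4 ly / 3.26 = 5.644 pc
Star Q: M = m − 5 log₁₀ d + 5 = 2.17 − 5·0.7516 + 5 = 3.412
ΔM = M_P − M_Q = 5.242 − (3.412) = 1.830; smaller M is more luminous → Star Q.
L ratio = 10^(0.4 |ΔM|) = 10^0.732 = 5.393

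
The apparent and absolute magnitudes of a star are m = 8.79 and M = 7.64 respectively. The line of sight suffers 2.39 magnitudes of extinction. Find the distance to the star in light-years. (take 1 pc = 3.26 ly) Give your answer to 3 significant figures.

d ≈ 18.4 ly

m − M = 5 log₁₀(d/10 pc) + A  ⇒  8.79 − (7.64) − 2.39 = 5 log₁₀(d/10)
-1.240 = 5 log₁₀(d/10)
log₁₀ d = (m − M − A)/5 + 1 = 0.7520
d = 10^0.7520 = 5.649 pc
= 18.42 ly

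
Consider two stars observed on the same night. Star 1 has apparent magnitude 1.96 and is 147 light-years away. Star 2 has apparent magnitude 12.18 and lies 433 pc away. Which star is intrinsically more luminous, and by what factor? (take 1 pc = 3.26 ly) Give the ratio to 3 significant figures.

Star 1: d = 147 ly / 3.26 = 45.09 pc
Star 1: M = m − 5 log₁₀ d + 5 = 1.96 − 5·1.6541 + 5 = -1.310
Star 2: M = m − 5 log₁₀ d + 5 = 12.18 − 5·2.6365 + 5 = 3.998
ΔM = M_1 − M_2 = -1.310 − (3.998) = -5.308; smaller M is more luminous → Star 1.
L ratio = 10^(0.4 |ΔM|) = 10^2.123 = 132.8

Star 1 is more luminous, by a factor of 133.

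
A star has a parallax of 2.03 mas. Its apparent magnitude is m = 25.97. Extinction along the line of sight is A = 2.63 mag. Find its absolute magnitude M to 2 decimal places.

M ≈ 14.88

p = 2.03 mas = 2.03×10^-3″ → d = 1/p = 492.6 pc
5 log₁₀(d/10 pc) = 5 log₁₀(492.6) − 5 = 8.463
M = m − 5 log₁₀(d/10) − A = 25.97 − 8.463 − 2.63 = 14.877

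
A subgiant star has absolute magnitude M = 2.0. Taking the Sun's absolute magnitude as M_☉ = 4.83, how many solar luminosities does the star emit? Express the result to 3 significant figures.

M − M_☉ = 2.0 − 4.83 = -2.830
L/L_☉ = 10^(−0.4 (M − M_☉)) = 10^1.132 = 13.55

L/L_☉ ≈ 13.6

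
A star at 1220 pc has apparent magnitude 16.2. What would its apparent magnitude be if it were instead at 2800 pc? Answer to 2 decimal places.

m ≈ 18.00

Flux ∝ 1/d², so Δm = 5 log₁₀(d₂/d₁) = 5 log₁₀(2800/1220) = 1.804
m₂ = m₁ + Δm = 16.2 + (1.804) = 18.004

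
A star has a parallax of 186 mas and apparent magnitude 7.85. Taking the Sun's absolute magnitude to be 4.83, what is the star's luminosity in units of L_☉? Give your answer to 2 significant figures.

d = 1/p = 1000/186 mas = 5.376 pc
M = m − 5 log₁₀ d + 5 = 7.85 − 5·0.7305 + 5 = 9.198
M − M_☉ = 9.198 − 4.83 = 4.368
L/L_☉ = 10^(−0.4 × 4.368) = 0.01790

L/L_☉ ≈ 0.018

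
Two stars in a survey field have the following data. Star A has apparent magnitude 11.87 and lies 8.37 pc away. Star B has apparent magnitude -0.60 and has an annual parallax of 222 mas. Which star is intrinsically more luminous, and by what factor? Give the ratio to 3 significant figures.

Star B is more luminous, by a factor of 28200.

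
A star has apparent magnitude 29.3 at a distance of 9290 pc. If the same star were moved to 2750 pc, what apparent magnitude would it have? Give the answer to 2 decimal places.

m ≈ 26.66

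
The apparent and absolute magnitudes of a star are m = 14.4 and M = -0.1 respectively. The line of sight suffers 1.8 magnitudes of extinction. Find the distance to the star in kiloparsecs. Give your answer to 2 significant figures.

m − M = 5 log₁₀(d/10 pc) + A  ⇒  14.4 − (-0.1) − 1.8 = 5 log₁₀(d/10)
12.700 = 5 log₁₀(d/10)
log₁₀ d = (m − M − A)/5 + 1 = 3.5400
d = 10^3.5400 = 3467 pc
= 3.467 kpc

d ≈ 3.5 kpc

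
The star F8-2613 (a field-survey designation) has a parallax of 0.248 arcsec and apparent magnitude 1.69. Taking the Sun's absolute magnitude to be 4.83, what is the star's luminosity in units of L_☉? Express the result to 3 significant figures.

L/L_☉ ≈ 2.93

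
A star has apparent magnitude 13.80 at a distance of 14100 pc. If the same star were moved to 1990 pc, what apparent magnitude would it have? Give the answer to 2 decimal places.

Flux ∝ 1/d², so Δm = 5 log₁₀(d₂/d₁) = 5 log₁₀(1990/14100) = -4.252
m₂ = m₁ + Δm = 13.80 + (-4.252) = 9.548

m ≈ 9.55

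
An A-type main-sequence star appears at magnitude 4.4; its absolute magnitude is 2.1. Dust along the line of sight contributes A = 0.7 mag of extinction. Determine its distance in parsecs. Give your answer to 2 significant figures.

m − M = 5 log₁₀(d/10 pc) + A  ⇒  4.4 − (2.1) − 0.7 = 5 log₁₀(d/10)
1.600 = 5 log₁₀(d/10)
log₁₀ d = (m − M − A)/5 + 1 = 1.3200
d = 10^1.3200 = 20.89 pc

d ≈ 21 pc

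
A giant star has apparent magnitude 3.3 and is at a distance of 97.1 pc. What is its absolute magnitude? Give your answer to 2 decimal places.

M ≈ -1.64

5 log₁₀(d/10 pc) = 5 log₁₀(97.10) − 5 = 4.936
M = m − 5 log₁₀(d/10) = 3.3 − 4.936 = -1.636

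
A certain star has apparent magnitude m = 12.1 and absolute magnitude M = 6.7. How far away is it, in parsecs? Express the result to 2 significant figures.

Distance modulus: m − M = 12.1 − (6.7) = 5.400
m − M = 5 log₁₀ d − 5
log₁₀ d = (m − M)/5 + 1 = 2.0800
d = 10^2.0800 = 120.2 pc

d ≈ 120 pc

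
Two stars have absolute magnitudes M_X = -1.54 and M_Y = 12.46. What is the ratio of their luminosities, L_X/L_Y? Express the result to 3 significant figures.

L_X/L_Y ≈ 398000

ΔM = M_X − M_Y = -14.00
L_X/L_Y = 10^(−0.4 ΔM) = 10^5.600 = 398100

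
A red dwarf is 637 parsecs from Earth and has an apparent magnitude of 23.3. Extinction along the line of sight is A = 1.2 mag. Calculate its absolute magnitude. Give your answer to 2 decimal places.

5 log₁₀(d/10 pc) = 5 log₁₀(637.0) − 5 = 9.021
M = m − 5 log₁₀(d/10) − A = 23.3 − 9.021 − 1.2 = 13.079

M ≈ 13.08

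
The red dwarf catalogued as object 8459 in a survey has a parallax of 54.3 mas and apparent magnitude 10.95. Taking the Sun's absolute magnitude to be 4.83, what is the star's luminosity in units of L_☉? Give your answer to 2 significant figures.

L/L_☉ ≈ 0.012

d = 1/p = 1000/54.3 mas = 18.42 pc
M = m − 5 log₁₀ d + 5 = 10.95 − 5·1.2652 + 5 = 9.624
M − M_☉ = 9.624 − 4.83 = 4.794
L/L_☉ = 10^(−0.4 × 4.794) = 0.01209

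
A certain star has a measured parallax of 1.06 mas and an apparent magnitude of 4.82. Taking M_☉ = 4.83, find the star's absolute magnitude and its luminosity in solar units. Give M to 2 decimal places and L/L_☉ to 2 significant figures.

M ≈ -5.05; L/L_☉ ≈ 9000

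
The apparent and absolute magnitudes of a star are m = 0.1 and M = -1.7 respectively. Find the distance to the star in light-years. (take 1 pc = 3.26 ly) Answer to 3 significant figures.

d ≈ 74.7 ly

μ = m − M = 1.800
m − M = 5 log₁₀ d − 5
log₁₀ d = (m − M)/5 + 1 = 1.3600
d = 10^1.3600 = 22.91 pc
= 74.68 ly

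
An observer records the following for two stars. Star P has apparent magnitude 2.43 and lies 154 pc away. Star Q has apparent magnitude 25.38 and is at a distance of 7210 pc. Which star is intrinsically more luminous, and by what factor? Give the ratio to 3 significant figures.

Star P: M = m − 5 log₁₀ d + 5 = 2.43 − 5·2.1875 + 5 = -3.508
Star Q: M = m − 5 log₁₀ d + 5 = 25.38 − 5·3.8579 + 5 = 11.090
ΔM = M_P − M_Q = -3.508 − (11.090) = -14.598; smaller M is more luminous → Star P.
L ratio = 10^(0.4 |ΔM|) = 10^5.839 = 690500

Star P is more luminous, by a factor of 691000.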